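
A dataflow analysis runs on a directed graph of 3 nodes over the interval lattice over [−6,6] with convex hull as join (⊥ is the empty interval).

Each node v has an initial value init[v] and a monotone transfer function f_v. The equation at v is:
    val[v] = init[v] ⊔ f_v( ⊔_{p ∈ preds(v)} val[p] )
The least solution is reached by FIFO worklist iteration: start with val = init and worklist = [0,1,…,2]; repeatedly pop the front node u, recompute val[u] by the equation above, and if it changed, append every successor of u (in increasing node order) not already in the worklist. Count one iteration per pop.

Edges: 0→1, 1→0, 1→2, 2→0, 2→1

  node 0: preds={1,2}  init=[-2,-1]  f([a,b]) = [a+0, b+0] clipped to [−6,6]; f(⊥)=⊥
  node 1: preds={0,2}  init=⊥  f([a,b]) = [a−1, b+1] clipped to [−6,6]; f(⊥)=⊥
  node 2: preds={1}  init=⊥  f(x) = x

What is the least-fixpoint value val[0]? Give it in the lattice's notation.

Iteration log — 24 steps:
  step 1. node 0  ⊔preds=⊥  new=[-2,-1]  stable
  step 2. node 1  ⊔preds=[-2,-1]  new=[-3,0]  old=⊥  +wl: 0
  step 3. node 2  ⊔preds=[-3,0]  new=[-3,0]  old=⊥  +wl: 1
  step 4. node 0  ⊔preds=[-3,0]  new=[-3,0]  old=[-2,-1]  +wl: 
  step 5. node 1  ⊔preds=[-3,0]  new=[-4,1]  old=[-3,0]  +wl: 0,2
  step 6. node 0  ⊔preds=[-4,1]  new=[-4,1]  old=[-3,0]  +wl: 1
  step 7. node 2  ⊔preds=[-4,1]  new=[-4,1]  old=[-3,0]  +wl: 0
  step 8. node 1  ⊔preds=[-4,1]  new=[-5,2]  old=[-4,1]  +wl: 2
  step 9. node 0  ⊔preds=[-5,2]  new=[-5,2]  old=[-4,1]  +wl: 1
  step 10. node 2  ⊔preds=[-5,2]  new=[-5,2]  old=[-4,1]  +wl: 0
  step 11. node 1  ⊔preds=[-5,2]  new=[-6,3]  old=[-5,2]  +wl: 2
  step 12. node 0  ⊔preds=[-6,3]  new=[-6,3]  old=[-5,2]  +wl: 1
  step 13. node 2  ⊔preds=[-6,3]  new=[-6,3]  old=[-5,2]  +wl: 0
  step 14. node 1  ⊔preds=[-6,3]  new=[-6,4]  old=[-6,3]  +wl: 2
  step 15. node 0  ⊔preds=[-6,4]  new=[-6,4]  old=[-6,3]  +wl: 1
  step 16. node 2  ⊔preds=[-6,4]  new=[-6,4]  old=[-6,3]  +wl: 0
  step 17. node 1  ⊔preds=[-6,4]  new=[-6,5]  old=[-6,4]  +wl: 2
  step 18. node 0  ⊔preds=[-6,5]  new=[-6,5]  old=[-6,4]  +wl: 1
  step 19. node 2  ⊔preds=[-6,5]  new=[-6,5]  old=[-6,4]  +wl: 0
  step 20. node 1  ⊔preds=[-6,5]  new=[-6,6]  old=[-6,5]  +wl: 2
  step 21. node 0  ⊔preds=[-6,6]  new=[-6,6]  old=[-6,5]  +wl: 1
  step 22. node 2  ⊔preds=[-6,6]  new=[-6,6]  old=[-6,5]  +wl: 0
  step 23. node 1  ⊔preds=[-6,6]  new=[-6,6]  stable
  step 24. node 0  ⊔preds=[-6,6]  new=[-6,6]  stable

Least fixpoint reached:
  node 0: [-6,6]
  node 1: [-6,6]
  node 2: [-6,6]

[-6,6]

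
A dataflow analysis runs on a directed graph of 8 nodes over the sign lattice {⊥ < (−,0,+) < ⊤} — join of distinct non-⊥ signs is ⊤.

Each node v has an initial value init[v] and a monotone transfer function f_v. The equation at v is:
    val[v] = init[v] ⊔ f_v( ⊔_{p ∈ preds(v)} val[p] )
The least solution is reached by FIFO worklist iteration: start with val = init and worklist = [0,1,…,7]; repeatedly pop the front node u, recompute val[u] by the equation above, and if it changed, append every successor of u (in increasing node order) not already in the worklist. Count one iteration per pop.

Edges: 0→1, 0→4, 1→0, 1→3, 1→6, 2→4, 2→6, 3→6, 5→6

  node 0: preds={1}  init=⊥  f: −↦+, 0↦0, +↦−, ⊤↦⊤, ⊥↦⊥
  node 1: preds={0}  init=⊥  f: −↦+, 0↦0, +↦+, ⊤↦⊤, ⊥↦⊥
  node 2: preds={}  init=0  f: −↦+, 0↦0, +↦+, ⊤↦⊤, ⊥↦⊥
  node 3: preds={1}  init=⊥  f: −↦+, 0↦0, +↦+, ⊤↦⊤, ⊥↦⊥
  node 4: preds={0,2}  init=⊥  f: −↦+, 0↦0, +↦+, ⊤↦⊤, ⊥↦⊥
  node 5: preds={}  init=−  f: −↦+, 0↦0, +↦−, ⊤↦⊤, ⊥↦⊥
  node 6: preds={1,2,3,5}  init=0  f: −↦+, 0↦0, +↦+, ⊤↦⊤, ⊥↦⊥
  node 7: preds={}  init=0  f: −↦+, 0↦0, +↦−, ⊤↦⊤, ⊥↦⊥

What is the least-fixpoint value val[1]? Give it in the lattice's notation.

Worklist (8 pops):
  #1 pop 0: in=⊥ → ⊥ (no change)
  #2 pop 1: in=⊥ → ⊥ (no change)
  #3 pop 2: in=⊥ → 0 (no change)
  #4 pop 3: in=⊥ → ⊥ (no change)
  #5 pop 4: in=0 → 0 (was ⊥); enqueue []
  #6 pop 5: in=⊥ → − (no change)
  #7 pop 6: in=⊤ → ⊤ (was 0); enqueue []
  #8 pop 7: in=⊥ → 0 (no change)

Fixpoint:
  val[0] = ⊥
  val[1] = ⊥
  val[2] = 0
  val[3] = ⊥
  val[4] = 0
  val[5] = −
  val[6] = ⊤
  val[7] = 0

⊥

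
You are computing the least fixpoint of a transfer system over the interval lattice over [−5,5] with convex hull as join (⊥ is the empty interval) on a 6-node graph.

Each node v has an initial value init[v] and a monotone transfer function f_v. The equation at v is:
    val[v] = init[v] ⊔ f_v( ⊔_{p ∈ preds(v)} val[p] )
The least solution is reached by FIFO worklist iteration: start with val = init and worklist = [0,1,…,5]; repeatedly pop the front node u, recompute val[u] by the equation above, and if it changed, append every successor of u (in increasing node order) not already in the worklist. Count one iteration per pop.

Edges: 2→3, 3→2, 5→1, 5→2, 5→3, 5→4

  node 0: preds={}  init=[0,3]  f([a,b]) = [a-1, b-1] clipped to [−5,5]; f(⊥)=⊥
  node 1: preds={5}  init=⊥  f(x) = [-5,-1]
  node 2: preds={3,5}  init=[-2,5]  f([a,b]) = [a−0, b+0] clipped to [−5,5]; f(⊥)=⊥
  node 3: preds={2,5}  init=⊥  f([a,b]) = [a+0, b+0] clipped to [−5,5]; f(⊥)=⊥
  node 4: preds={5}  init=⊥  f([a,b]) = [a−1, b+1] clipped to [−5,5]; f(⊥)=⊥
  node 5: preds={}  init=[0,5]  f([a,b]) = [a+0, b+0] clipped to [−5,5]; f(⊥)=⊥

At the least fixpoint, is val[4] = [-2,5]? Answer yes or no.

no

Trace (7 dequeues):
  [1] u=0 | in ⊥ | out [0,3] | ==
  [2] u=1 | in [0,5] | out [-5,-1] | prev ⊥ | push {}
  [3] u=2 | in [0,5] | out [-2,5] | ==
  [4] u=3 | in [-2,5] | out [-2,5] | prev ⊥ | push {2}
  [5] u=4 | in [0,5] | out [-1,5] | prev ⊥ | push {}
  [6] u=5 | in ⊥ | out [0,5] | ==
  [7] u=2 | in [-2,5] | out [-2,5] | ==

Converged values:
  [0] [0,3]
  [1] [-5,-1]
  [2] [-2,5]
  [3] [-2,5]
  [4] [-1,5]
  [5] [0,5]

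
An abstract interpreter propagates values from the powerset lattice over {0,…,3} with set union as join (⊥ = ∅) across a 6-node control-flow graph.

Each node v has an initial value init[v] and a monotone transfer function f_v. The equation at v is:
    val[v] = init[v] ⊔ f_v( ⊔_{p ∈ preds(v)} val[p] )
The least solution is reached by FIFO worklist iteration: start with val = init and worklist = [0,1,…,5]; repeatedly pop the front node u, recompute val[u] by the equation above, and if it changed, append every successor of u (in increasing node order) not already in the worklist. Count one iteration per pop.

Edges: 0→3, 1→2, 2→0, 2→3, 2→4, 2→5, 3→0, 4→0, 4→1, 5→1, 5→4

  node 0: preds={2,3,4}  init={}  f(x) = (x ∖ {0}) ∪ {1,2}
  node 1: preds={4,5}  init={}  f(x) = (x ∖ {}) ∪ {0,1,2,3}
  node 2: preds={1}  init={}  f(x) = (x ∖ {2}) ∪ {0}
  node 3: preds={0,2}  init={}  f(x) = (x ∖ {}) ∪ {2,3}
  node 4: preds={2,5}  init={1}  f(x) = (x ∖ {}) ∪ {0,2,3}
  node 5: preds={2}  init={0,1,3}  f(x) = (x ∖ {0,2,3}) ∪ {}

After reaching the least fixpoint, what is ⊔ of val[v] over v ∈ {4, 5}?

Iteration log — 9 steps:
  step 1. node 0  ⊔preds={1}  new={1,2}  old={}  +wl: 
  step 2. node 1  ⊔preds={0,1,3}  new={0,1,2,3}  old={}  +wl: 
  step 3. node 2  ⊔preds={0,1,2,3}  new={0,1,3}  old={}  +wl: 0
  step 4. node 3  ⊔preds={0,1,2,3}  new={0,1,2,3}  old={}  +wl: 
  step 5. node 4  ⊔preds={0,1,3}  new={0,1,2,3}  old={1}  +wl: 1
  step 6. node 5  ⊔preds={0,1,3}  new={0,1,3}  stable
  step 7. node 0  ⊔preds={0,1,2,3}  new={1,2,3}  old={1,2}  +wl: 3
  step 8. node 1  ⊔preds={0,1,2,3}  new={0,1,2,3}  stable
  step 9. node 3  ⊔preds={0,1,2,3}  new={0,1,2,3}  stable

Least fixpoint reached:
  node 0: {1,2,3}
  node 1: {0,1,2,3}
  node 2: {0,1,3}
  node 3: {0,1,2,3}
  node 4: {0,1,2,3}
  node 5: {0,1,3}

{0,1,2,3}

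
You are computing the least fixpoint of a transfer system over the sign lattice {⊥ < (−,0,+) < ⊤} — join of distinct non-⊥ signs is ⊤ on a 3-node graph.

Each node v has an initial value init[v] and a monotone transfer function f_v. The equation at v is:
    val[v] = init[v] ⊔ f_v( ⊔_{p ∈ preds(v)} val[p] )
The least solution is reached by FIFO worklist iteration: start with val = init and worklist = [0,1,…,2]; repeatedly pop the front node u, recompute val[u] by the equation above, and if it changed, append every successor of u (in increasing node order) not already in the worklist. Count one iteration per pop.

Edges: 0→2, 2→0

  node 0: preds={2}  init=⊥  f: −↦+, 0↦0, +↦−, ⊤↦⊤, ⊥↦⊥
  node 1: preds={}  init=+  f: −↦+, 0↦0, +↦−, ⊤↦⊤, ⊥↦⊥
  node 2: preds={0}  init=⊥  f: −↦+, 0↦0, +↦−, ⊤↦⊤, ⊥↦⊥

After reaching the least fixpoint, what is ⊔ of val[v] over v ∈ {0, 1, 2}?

+

Iteration log — 3 steps:
  step 1. node 0  ⊔preds=⊥  new=⊥  stable
  step 2. node 1  ⊔preds=⊥  new=+  stable
  step 3. node 2  ⊔preds=⊥  new=⊥  stable

Least fixpoint reached:
  node 0: ⊥
  node 1: +
  node 2: ⊥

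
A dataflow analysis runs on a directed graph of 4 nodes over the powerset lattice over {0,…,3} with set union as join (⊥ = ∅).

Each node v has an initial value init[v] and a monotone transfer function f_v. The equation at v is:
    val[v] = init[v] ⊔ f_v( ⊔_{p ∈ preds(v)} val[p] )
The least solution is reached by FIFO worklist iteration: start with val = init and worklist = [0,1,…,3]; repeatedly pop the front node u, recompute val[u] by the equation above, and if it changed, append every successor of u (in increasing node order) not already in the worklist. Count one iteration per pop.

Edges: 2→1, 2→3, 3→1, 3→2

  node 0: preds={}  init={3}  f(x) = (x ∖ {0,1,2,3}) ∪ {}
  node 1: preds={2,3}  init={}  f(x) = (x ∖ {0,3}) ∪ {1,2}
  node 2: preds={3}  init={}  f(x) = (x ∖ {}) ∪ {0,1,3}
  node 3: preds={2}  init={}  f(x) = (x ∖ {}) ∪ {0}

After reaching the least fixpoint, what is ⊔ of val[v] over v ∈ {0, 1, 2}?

{0,1,2,3}

Trace (6 dequeues):
  [1] u=0 | in {} | out {3} | ==
  [2] u=1 | in {} | out {1,2} | prev {} | push {}
  [3] u=2 | in {} | out {0,1,3} | prev {} | push {1}
  [4] u=3 | in {0,1,3} | out {0,1,3} | prev {} | push {2}
  [5] u=1 | in {0,1,3} | out {1,2} | ==
  [6] u=2 | in {0,1,3} | out {0,1,3} | ==

Converged values:
  [0] {3}
  [1] {1,2}
  [2] {0,1,3}
  [3] {0,1,3}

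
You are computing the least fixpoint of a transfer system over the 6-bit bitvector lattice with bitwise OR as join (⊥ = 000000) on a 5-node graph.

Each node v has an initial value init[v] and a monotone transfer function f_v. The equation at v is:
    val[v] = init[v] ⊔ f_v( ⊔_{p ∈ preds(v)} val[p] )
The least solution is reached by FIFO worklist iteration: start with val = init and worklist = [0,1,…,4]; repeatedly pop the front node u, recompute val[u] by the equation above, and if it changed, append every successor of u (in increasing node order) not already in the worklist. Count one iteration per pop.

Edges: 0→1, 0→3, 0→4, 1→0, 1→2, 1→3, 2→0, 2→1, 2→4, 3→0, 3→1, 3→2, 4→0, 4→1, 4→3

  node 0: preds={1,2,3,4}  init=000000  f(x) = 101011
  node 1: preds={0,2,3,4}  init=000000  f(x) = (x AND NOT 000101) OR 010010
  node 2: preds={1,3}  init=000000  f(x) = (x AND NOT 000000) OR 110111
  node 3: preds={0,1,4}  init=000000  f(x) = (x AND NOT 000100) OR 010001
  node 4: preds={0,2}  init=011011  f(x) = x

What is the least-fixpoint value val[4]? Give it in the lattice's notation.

Worklist (9 pops):
  #1 pop 0: in=011011 → 101011 (was 000000); enqueue []
  #2 pop 1: in=111011 → 111010 (was 000000); enqueue [0]
  #3 pop 2: in=111010 → 111111 (was 000000); enqueue [1]
  #4 pop 3: in=111011 → 111011 (was 000000); enqueue [2]
  #5 pop 4: in=111111 → 111111 (was 011011); enqueue [3]
  #6 pop 0: in=111111 → 101011 (no change)
  #7 pop 1: in=111111 → 111010 (no change)
  #8 pop 2: in=111011 → 111111 (no change)
  #9 pop 3: in=111111 → 111011 (no change)

Fixpoint:
  val[0] = 101011
  val[1] = 111010
  val[2] = 111111
  val[3] = 111011
  val[4] = 111111

111111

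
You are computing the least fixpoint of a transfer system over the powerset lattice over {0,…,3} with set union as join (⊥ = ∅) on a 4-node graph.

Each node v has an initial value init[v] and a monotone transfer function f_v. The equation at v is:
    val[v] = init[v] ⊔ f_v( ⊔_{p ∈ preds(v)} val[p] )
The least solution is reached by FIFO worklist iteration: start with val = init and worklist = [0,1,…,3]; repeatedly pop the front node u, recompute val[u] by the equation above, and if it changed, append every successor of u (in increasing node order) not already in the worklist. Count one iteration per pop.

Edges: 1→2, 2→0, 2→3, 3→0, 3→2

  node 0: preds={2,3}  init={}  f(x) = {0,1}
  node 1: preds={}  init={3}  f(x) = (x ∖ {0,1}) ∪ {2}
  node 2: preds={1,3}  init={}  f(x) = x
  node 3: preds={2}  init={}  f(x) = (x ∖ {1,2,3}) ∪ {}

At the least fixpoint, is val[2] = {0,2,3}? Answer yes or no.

no

Worklist (5 pops):
  #1 pop 0: in={} → {0,1} (was {}); enqueue []
  #2 pop 1: in={} → {2,3} (was {3}); enqueue []
  #3 pop 2: in={2,3} → {2,3} (was {}); enqueue [0]
  #4 pop 3: in={2,3} → {} (no change)
  #5 pop 0: in={2,3} → {0,1} (no change)

Fixpoint:
  val[0] = {0,1}
  val[1] = {2,3}
  val[2] = {2,3}
  val[3] = {}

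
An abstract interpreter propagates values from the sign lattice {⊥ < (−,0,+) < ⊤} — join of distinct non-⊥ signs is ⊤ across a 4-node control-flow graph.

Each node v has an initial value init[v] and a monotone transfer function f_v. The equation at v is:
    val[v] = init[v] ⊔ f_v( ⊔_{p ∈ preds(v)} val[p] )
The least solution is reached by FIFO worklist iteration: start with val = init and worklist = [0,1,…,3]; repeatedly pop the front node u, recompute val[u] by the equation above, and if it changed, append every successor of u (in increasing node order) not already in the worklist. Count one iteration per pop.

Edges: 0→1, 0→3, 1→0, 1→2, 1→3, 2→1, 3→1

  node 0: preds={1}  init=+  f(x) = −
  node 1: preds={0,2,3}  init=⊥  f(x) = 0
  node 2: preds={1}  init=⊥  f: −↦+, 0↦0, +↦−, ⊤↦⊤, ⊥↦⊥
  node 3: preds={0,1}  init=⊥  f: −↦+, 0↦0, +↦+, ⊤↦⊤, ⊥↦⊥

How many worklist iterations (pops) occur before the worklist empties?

6

Iteration log — 6 steps:
  step 1. node 0  ⊔preds=⊥  new=⊤  old=+  +wl: 
  step 2. node 1  ⊔preds=⊤  new=0  old=⊥  +wl: 0
  step 3. node 2  ⊔preds=0  new=0  old=⊥  +wl: 1
  step 4. node 3  ⊔preds=⊤  new=⊤  old=⊥  +wl: 
  step 5. node 0  ⊔preds=0  new=⊤  stable
  step 6. node 1  ⊔preds=⊤  new=0  stable

Least fixpoint reached:
  node 0: ⊤
  node 1: 0
  node 2: 0
  node 3: ⊤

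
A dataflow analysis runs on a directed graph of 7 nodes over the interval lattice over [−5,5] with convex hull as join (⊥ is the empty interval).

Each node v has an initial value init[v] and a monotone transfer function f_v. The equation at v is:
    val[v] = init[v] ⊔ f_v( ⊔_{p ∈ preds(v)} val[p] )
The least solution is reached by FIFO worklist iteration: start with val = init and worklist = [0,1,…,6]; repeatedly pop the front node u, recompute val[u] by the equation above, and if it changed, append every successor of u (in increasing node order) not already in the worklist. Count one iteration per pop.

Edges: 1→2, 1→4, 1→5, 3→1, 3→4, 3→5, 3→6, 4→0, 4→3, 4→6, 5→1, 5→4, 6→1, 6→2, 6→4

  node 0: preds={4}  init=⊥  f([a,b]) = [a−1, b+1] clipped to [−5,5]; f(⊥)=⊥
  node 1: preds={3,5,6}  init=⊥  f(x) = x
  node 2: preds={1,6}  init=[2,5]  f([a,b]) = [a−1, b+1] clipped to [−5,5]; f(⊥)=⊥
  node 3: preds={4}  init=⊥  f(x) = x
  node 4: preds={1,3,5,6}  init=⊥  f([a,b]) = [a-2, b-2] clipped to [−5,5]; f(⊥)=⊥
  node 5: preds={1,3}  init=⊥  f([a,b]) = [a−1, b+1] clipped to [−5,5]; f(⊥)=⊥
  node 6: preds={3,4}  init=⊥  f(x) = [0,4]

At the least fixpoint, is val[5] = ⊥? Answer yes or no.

no

Iteration log — 32 steps:
  step 1. node 0  ⊔preds=⊥  new=⊥  stable
  step 2. node 1  ⊔preds=⊥  new=⊥  stable
  step 3. node 2  ⊔preds=⊥  new=[2,5]  stable
  step 4. node 3  ⊔preds=⊥  new=⊥  stable
  step 5. node 4  ⊔preds=⊥  new=⊥  stable
  step 6. node 5  ⊔preds=⊥  new=⊥  stable
  step 7. node 6  ⊔preds=⊥  new=[0,4]  old=⊥  +wl: 1,2,4
  step 8. node 1  ⊔preds=[0,4]  new=[0,4]  old=⊥  +wl: 5
  step 9. node 2  ⊔preds=[0,4]  new=[-1,5]  old=[2,5]  +wl: 
  step 10. node 4  ⊔preds=[0,4]  new=[-2,2]  old=⊥  +wl: 0,3,6
  step 11. node 5  ⊔preds=[0,4]  new=[-1,5]  old=⊥  +wl: 1,4
  step 12. node 0  ⊔preds=[-2,2]  new=[-3,3]  old=⊥  +wl: 
  step 13. node 3  ⊔preds=[-2,2]  new=[-2,2]  old=⊥  +wl: 5
  step 14. node 6  ⊔preds=[-2,2]  new=[0,4]  stable
  step 15. node 1  ⊔preds=[-2,5]  new=[-2,5]  old=[0,4]  +wl: 2
  step 16. node 4  ⊔preds=[-2,5]  new=[-4,3]  old=[-2,2]  +wl: 0,3,6
  step 17. node 5  ⊔preds=[-2,5]  new=[-3,5]  old=[-1,5]  +wl: 1,4
  step 18. node 2  ⊔preds=[-2,5]  new=[-3,5]  old=[-1,5]  +wl: 
  step 19. node 0  ⊔preds=[-4,3]  new=[-5,4]  old=[-3,3]  +wl: 
  step 20. node 3  ⊔preds=[-4,3]  new=[-4,3]  old=[-2,2]  +wl: 5
  step 21. node 6  ⊔preds=[-4,3]  new=[0,4]  stable
  step 22. node 1  ⊔preds=[-4,5]  new=[-4,5]  old=[-2,5]  +wl: 2
  step 23. node 4  ⊔preds=[-4,5]  new=[-5,3]  old=[-4,3]  +wl: 0,3,6
  step 24. node 5  ⊔preds=[-4,5]  new=[-5,5]  old=[-3,5]  +wl: 1,4
  step 25. node 2  ⊔preds=[-4,5]  new=[-5,5]  old=[-3,5]  +wl: 
  step 26. node 0  ⊔preds=[-5,3]  new=[-5,4]  stable
  step 27. node 3  ⊔preds=[-5,3]  new=[-5,3]  old=[-4,3]  +wl: 5
  step 28. node 6  ⊔preds=[-5,3]  new=[0,4]  stable
  step 29. node 1  ⊔preds=[-5,5]  new=[-5,5]  old=[-4,5]  +wl: 2
  step 30. node 4  ⊔preds=[-5,5]  new=[-5,3]  stable
  step 31. node 5  ⊔preds=[-5,5]  new=[-5,5]  stable
  step 32. node 2  ⊔preds=[-5,5]  new=[-5,5]  stable

Least fixpoint reached:
  node 0: [-5,4]
  node 1: [-5,5]
  node 2: [-5,5]
  node 3: [-5,3]
  node 4: [-5,3]
  node 5: [-5,5]
  node 6: [0,4]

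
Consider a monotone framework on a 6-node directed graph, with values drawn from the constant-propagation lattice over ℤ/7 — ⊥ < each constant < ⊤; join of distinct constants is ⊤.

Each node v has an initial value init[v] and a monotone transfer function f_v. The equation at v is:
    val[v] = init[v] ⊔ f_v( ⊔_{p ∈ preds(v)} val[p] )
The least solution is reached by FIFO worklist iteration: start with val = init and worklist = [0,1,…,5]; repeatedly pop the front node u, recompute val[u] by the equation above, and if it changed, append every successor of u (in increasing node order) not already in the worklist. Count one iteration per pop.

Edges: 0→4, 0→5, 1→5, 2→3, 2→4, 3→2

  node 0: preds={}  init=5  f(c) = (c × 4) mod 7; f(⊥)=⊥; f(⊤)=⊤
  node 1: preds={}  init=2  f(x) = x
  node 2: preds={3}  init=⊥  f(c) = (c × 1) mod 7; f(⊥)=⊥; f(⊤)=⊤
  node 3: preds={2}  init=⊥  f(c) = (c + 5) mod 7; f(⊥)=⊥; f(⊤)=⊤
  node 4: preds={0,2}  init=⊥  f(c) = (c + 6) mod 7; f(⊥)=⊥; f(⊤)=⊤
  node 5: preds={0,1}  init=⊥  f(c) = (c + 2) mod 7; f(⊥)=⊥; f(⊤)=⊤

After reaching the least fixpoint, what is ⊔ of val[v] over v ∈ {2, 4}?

Worklist (6 pops):
  #1 pop 0: in=⊥ → 5 (no change)
  #2 pop 1: in=⊥ → 2 (no change)
  #3 pop 2: in=⊥ → ⊥ (no change)
  #4 pop 3: in=⊥ → ⊥ (no change)
  #5 pop 4: in=5 → 4 (was ⊥); enqueue []
  #6 pop 5: in=⊤ → ⊤ (was ⊥); enqueue []

Fixpoint:
  val[0] = 5
  val[1] = 2
  val[2] = ⊥
  val[3] = ⊥
  val[4] = 4
  val[5] = ⊤

4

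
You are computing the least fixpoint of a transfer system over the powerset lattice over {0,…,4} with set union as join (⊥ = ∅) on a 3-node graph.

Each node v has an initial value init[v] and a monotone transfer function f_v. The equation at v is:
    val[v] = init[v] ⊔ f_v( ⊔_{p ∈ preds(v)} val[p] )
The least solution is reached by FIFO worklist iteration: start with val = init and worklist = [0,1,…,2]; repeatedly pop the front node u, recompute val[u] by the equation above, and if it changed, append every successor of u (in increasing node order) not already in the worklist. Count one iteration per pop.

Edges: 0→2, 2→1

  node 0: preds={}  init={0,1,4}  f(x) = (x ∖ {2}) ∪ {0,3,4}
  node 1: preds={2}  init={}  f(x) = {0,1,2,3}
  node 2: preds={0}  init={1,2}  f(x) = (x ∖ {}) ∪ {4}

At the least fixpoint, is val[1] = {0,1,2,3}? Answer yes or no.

yes

Iteration log — 4 steps:
  step 1. node 0  ⊔preds={}  new={0,1,3,4}  old={0,1,4}  +wl: 
  step 2. node 1  ⊔preds={1,2}  new={0,1,2,3}  old={}  +wl: 
  step 3. node 2  ⊔preds={0,1,3,4}  new={0,1,2,3,4}  old={1,2}  +wl: 1
  step 4. node 1  ⊔preds={0,1,2,3,4}  new={0,1,2,3}  stable

Least fixpoint reached:
  node 0: {0,1,3,4}
  node 1: {0,1,2,3}
  node 2: {0,1,2,3,4}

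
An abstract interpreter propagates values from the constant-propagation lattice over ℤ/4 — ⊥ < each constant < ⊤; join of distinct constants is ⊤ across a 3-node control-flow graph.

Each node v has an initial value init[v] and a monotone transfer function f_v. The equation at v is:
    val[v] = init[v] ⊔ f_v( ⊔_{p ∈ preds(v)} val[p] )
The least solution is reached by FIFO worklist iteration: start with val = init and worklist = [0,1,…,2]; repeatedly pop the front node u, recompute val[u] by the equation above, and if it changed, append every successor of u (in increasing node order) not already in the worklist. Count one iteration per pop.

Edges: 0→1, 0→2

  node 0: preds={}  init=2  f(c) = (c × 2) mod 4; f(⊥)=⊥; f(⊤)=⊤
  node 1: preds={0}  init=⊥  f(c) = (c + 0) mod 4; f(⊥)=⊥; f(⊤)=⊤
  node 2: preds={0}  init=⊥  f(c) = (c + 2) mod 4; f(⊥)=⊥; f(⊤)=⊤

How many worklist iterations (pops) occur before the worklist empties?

3

Trace (3 dequeues):
  [1] u=0 | in ⊥ | out 2 | ==
  [2] u=1 | in 2 | out 2 | prev ⊥ | push {}
  [3] u=2 | in 2 | out 0 | prev ⊥ | push {}

Converged values:
  [0] 2
  [1] 2
  [2] 0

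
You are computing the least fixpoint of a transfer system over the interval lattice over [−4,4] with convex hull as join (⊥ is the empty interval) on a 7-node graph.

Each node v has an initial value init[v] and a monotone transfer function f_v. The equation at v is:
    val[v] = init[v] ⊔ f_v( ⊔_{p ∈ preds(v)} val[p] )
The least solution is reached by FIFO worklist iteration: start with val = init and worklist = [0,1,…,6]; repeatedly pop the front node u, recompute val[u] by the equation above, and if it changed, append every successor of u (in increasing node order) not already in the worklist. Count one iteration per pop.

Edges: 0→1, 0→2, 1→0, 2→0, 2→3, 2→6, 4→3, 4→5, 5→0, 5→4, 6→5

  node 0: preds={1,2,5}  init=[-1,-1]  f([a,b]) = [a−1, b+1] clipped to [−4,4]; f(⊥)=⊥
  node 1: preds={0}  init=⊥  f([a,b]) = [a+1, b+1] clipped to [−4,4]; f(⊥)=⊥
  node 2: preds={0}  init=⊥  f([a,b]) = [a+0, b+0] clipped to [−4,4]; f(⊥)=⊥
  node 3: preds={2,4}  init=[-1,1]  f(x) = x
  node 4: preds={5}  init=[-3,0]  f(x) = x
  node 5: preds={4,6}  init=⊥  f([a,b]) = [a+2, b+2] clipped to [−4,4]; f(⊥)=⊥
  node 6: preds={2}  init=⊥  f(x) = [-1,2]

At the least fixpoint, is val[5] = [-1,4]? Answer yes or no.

Iteration log — 27 steps:
  step 1. node 0  ⊔preds=⊥  new=[-1,-1]  stable
  step 2. node 1  ⊔preds=[-1,-1]  new=[0,0]  old=⊥  +wl: 0
  step 3. node 2  ⊔preds=[-1,-1]  new=[-1,-1]  old=⊥  +wl: 
  step 4. node 3  ⊔preds=[-3,0]  new=[-3,1]  old=[-1,1]  +wl: 
  step 5. node 4  ⊔preds=⊥  new=[-3,0]  stable
  step 6. node 5  ⊔preds=[-3,0]  new=[-1,2]  old=⊥  +wl: 4
  step 7. node 6  ⊔preds=[-1,-1]  new=[-1,2]  old=⊥  +wl: 5
  step 8. node 0  ⊔preds=[-1,2]  new=[-2,3]  old=[-1,-1]  +wl: 1,2
  step 9. node 4  ⊔preds=[-1,2]  new=[-3,2]  old=[-3,0]  +wl: 3
  step 10. node 5  ⊔preds=[-3,2]  new=[-1,4]  old=[-1,2]  +wl: 0,4
  step 11. node 1  ⊔preds=[-2,3]  new=[-1,4]  old=[0,0]  +wl: 
  step 12. node 2  ⊔preds=[-2,3]  new=[-2,3]  old=[-1,-1]  +wl: 6
  step 13. node 3  ⊔preds=[-3,3]  new=[-3,3]  old=[-3,1]  +wl: 
  step 14. node 0  ⊔preds=[-2,4]  new=[-3,4]  old=[-2,3]  +wl: 1,2
  step 15. node 4  ⊔preds=[-1,4]  new=[-3,4]  old=[-3,2]  +wl: 3,5
  step 16. node 6  ⊔preds=[-2,3]  new=[-1,2]  stable
  step 17. node 1  ⊔preds=[-3,4]  new=[-2,4]  old=[-1,4]  +wl: 0
  step 18. node 2  ⊔preds=[-3,4]  new=[-3,4]  old=[-2,3]  +wl: 6
  step 19. node 3  ⊔preds=[-3,4]  new=[-3,4]  old=[-3,3]  +wl: 
  step 20. node 5  ⊔preds=[-3,4]  new=[-1,4]  stable
  step 21. node 0  ⊔preds=[-3,4]  new=[-4,4]  old=[-3,4]  +wl: 1,2
  step 22. node 6  ⊔preds=[-3,4]  new=[-1,2]  stable
  step 23. node 1  ⊔preds=[-4,4]  new=[-3,4]  old=[-2,4]  +wl: 0
  step 24. node 2  ⊔preds=[-4,4]  new=[-4,4]  old=[-3,4]  +wl: 3,6
  step 25. node 0  ⊔preds=[-4,4]  new=[-4,4]  stable
  step 26. node 3  ⊔preds=[-4,4]  new=[-4,4]  old=[-3,4]  +wl: 
  step 27. node 6  ⊔preds=[-4,4]  new=[-1,2]  stable

Least fixpoint reached:
  node 0: [-4,4]
  node 1: [-3,4]
  node 2: [-4,4]
  node 3: [-4,4]
  node 4: [-3,4]
  node 5: [-1,4]
  node 6: [-1,2]

yes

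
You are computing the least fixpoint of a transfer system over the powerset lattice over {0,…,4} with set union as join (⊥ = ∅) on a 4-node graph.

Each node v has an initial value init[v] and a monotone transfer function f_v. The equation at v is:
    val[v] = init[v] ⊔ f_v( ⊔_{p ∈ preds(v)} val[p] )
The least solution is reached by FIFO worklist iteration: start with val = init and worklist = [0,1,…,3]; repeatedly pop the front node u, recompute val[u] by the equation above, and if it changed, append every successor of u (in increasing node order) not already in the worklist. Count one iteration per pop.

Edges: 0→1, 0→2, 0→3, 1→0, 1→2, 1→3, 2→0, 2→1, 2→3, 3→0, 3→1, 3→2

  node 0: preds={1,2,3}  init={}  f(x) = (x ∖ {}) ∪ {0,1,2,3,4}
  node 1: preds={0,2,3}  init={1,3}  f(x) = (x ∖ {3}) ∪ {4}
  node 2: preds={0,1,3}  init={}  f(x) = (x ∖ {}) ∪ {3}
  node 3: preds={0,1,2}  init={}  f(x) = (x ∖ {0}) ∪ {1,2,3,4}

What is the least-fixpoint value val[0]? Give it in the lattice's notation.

{0,1,2,3,4}

Iteration log — 7 steps:
  step 1. node 0  ⊔preds={1,3}  new={0,1,2,3,4}  old={}  +wl: 
  step 2. node 1  ⊔preds={0,1,2,3,4}  new={0,1,2,3,4}  old={1,3}  +wl: 0
  step 3. node 2  ⊔preds={0,1,2,3,4}  new={0,1,2,3,4}  old={}  +wl: 1
  step 4. node 3  ⊔preds={0,1,2,3,4}  new={1,2,3,4}  old={}  +wl: 2
  step 5. node 0  ⊔preds={0,1,2,3,4}  new={0,1,2,3,4}  stable
  step 6. node 1  ⊔preds={0,1,2,3,4}  new={0,1,2,3,4}  stable
  step 7. node 2  ⊔preds={0,1,2,3,4}  new={0,1,2,3,4}  stable

Least fixpoint reached:
  node 0: {0,1,2,3,4}
  node 1: {0,1,2,3,4}
  node 2: {0,1,2,3,4}
  node 3: {1,2,3,4}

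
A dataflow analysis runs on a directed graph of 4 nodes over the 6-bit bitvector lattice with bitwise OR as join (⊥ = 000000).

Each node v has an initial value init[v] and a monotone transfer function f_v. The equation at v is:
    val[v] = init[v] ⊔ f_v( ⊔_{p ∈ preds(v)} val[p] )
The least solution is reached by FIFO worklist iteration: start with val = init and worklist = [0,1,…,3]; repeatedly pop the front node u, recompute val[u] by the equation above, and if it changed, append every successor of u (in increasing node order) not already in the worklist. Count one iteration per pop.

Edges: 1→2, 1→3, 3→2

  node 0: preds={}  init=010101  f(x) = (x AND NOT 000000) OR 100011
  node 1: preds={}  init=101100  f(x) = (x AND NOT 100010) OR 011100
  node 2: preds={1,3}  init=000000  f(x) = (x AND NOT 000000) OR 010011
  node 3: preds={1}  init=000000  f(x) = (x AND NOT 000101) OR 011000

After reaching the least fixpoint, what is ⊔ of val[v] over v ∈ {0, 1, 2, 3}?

111111

Trace (5 dequeues):
  [1] u=0 | in 000000 | out 110111 | prev 010101 | push {}
  [2] u=1 | in 000000 | out 111100 | prev 101100 | push {}
  [3] u=2 | in 111100 | out 111111 | prev 000000 | push {}
  [4] u=3 | in 111100 | out 111000 | prev 000000 | push {2}
  [5] u=2 | in 111100 | out 111111 | ==

Converged values:
  [0] 110111
  [1] 111100
  [2] 111111
  [3] 111000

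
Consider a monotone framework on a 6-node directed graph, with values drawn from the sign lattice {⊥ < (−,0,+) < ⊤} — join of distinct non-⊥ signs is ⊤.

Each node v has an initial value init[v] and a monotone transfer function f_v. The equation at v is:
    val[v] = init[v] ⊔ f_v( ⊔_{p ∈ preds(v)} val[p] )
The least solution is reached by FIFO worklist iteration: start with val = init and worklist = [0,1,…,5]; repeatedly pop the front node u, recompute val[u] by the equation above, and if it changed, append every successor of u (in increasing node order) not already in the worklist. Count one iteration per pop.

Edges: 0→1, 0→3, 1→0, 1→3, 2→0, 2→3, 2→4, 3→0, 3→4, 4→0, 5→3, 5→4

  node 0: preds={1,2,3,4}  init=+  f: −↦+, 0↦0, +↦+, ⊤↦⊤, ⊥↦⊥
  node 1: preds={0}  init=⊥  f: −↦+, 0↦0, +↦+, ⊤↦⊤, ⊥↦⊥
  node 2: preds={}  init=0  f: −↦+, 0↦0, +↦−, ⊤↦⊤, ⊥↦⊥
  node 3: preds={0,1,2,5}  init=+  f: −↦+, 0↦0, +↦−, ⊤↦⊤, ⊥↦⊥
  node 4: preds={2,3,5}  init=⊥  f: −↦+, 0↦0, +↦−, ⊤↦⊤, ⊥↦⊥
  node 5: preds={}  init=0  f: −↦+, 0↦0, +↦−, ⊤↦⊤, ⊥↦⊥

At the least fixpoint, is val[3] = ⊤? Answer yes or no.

yes

Worklist (7 pops):
  #1 pop 0: in=⊤ → ⊤ (was +); enqueue []
  #2 pop 1: in=⊤ → ⊤ (was ⊥); enqueue [0]
  #3 pop 2: in=⊥ → 0 (no change)
  #4 pop 3: in=⊤ → ⊤ (was +); enqueue []
  #5 pop 4: in=⊤ → ⊤ (was ⊥); enqueue []
  #6 pop 5: in=⊥ → 0 (no change)
  #7 pop 0: in=⊤ → ⊤ (no change)

Fixpoint:
  val[0] = ⊤
  val[1] = ⊤
  val[2] = 0
  val[3] = ⊤
  val[4] = ⊤
  val[5] = 0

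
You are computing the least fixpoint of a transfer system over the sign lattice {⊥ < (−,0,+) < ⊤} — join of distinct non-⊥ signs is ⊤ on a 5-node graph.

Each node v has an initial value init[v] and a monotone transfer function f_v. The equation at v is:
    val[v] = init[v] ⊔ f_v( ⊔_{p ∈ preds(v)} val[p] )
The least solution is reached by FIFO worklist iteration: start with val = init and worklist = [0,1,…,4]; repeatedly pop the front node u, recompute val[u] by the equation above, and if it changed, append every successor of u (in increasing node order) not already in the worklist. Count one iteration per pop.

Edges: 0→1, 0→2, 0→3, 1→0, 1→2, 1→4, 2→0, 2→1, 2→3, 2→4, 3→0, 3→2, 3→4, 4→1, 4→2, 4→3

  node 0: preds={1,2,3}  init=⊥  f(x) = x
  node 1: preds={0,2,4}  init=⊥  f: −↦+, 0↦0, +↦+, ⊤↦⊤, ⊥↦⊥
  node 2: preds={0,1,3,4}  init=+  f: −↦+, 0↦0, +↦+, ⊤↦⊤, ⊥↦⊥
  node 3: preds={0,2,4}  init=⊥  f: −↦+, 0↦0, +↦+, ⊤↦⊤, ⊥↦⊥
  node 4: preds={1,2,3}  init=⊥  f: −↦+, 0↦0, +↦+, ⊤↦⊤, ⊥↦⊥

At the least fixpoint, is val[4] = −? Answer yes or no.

Worklist (9 pops):
  #1 pop 0: in=+ → + (was ⊥); enqueue []
  #2 pop 1: in=+ → + (was ⊥); enqueue [0]
  #3 pop 2: in=+ → + (no change)
  #4 pop 3: in=+ → + (was ⊥); enqueue [2]
  #5 pop 4: in=+ → + (was ⊥); enqueue [1,3]
  #6 pop 0: in=+ → + (no change)
  #7 pop 2: in=+ → + (no change)
  #8 pop 1: in=+ → + (no change)
  #9 pop 3: in=+ → + (no change)

Fixpoint:
  val[0] = +
  val[1] = +
  val[2] = +
  val[3] = +
  val[4] = +

no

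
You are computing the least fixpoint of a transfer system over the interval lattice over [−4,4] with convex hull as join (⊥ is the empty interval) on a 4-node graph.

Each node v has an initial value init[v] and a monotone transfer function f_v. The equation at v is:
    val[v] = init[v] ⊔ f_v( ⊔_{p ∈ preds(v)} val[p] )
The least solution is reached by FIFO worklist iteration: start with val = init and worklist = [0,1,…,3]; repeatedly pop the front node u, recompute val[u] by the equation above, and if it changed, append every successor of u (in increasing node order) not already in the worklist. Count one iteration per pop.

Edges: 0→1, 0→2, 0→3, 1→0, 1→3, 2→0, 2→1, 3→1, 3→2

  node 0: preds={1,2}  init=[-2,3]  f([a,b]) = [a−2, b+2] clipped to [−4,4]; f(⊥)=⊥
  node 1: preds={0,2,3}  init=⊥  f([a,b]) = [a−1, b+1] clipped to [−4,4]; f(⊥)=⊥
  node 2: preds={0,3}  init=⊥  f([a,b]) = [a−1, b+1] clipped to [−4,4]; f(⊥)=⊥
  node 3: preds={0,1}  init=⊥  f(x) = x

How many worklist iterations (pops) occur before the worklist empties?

Trace (11 dequeues):
  [1] u=0 | in ⊥ | out [-2,3] | ==
  [2] u=1 | in [-2,3] | out [-3,4] | prev ⊥ | push {0}
  [3] u=2 | in [-2,3] | out [-3,4] | prev ⊥ | push {1}
  [4] u=3 | in [-3,4] | out [-3,4] | prev ⊥ | push {2}
  [5] u=0 | in [-3,4] | out [-4,4] | prev [-2,3] | push {3}
  [6] u=1 | in [-4,4] | out [-4,4] | prev [-3,4] | push {0}
  [7] u=2 | in [-4,4] | out [-4,4] | prev [-3,4] | push {1}
  [8] u=3 | in [-4,4] | out [-4,4] | prev [-3,4] | push {2}
  [9] u=0 | in [-4,4] | out [-4,4] | ==
  [10] u=1 | in [-4,4] | out [-4,4] | ==
  [11] u=2 | in [-4,4] | out [-4,4] | ==

Converged values:
  [0] [-4,4]
  [1] [-4,4]
  [2] [-4,4]
  [3] [-4,4]

11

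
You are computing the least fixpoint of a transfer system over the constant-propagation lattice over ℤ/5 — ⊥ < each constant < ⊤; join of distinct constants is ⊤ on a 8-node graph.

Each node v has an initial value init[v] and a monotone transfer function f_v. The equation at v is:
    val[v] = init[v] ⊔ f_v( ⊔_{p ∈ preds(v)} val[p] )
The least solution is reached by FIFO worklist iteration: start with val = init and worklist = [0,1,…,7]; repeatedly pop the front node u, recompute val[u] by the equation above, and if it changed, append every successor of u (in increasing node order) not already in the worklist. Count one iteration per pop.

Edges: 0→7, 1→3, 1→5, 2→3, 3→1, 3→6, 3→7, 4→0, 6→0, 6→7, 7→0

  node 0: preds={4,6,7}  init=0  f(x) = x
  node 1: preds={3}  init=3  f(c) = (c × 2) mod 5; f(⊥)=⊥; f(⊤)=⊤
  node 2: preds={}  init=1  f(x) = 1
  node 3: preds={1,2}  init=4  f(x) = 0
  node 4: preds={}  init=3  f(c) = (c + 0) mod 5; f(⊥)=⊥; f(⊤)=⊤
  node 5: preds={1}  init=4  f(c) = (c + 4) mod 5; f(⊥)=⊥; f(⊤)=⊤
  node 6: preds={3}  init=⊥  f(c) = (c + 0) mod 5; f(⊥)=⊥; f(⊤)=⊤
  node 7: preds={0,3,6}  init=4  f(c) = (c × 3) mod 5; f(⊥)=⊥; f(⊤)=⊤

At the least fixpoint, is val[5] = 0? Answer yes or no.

Trace (12 dequeues):
  [1] u=0 | in ⊤ | out ⊤ | prev 0 | push {}
  [2] u=1 | in 4 | out 3 | ==
  [3] u=2 | in ⊥ | out 1 | ==
  [4] u=3 | in ⊤ | out ⊤ | prev 4 | push {1}
  [5] u=4 | in ⊥ | out 3 | ==
  [6] u=5 | in 3 | out ⊤ | prev 4 | push {}
  [7] u=6 | in ⊤ | out ⊤ | prev ⊥ | push {0}
  [8] u=7 | in ⊤ | out ⊤ | prev 4 | push {}
  [9] u=1 | in ⊤ | out ⊤ | prev 3 | push {3,5}
  [10] u=0 | in ⊤ | out ⊤ | ==
  [11] u=3 | in ⊤ | out ⊤ | ==
  [12] u=5 | in ⊤ | out ⊤ | ==

Converged values:
  [0] ⊤
  [1] ⊤
  [2] 1
  [3] ⊤
  [4] 3
  [5] ⊤
  [6] ⊤
  [7] ⊤

no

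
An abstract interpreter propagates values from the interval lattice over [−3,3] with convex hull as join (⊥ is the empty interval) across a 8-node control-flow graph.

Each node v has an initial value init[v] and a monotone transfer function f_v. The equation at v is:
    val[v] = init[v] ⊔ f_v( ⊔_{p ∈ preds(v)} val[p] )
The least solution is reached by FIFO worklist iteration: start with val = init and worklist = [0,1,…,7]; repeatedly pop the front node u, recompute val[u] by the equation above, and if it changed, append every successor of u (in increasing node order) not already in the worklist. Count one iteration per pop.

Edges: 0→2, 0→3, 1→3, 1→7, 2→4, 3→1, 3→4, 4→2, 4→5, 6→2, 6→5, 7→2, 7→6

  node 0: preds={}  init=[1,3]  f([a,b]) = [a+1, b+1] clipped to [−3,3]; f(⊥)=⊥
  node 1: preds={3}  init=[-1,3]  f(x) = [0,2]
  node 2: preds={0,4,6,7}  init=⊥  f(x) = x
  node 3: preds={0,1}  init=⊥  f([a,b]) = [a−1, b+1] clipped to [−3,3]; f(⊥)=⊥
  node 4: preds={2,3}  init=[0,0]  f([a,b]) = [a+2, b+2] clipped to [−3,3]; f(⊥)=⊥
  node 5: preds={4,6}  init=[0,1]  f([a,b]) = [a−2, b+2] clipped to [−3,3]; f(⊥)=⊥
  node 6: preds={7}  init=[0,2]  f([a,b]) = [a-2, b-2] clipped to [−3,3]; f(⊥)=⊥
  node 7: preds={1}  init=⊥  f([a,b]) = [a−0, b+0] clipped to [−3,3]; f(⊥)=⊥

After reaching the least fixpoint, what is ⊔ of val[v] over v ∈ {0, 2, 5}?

Worklist (17 pops):
  #1 pop 0: in=⊥ → [1,3] (no change)
  #2 pop 1: in=⊥ → [-1,3] (no change)
  #3 pop 2: in=[0,3] → [0,3] (was ⊥); enqueue []
  #4 pop 3: in=[-1,3] → [-2,3] (was ⊥); enqueue [1]
  #5 pop 4: in=[-2,3] → [0,3] (was [0,0]); enqueue [2]
  #6 pop 5: in=[0,3] → [-2,3] (was [0,1]); enqueue []
  #7 pop 6: in=⊥ → [0,2] (no change)
  #8 pop 7: in=[-1,3] → [-1,3] (was ⊥); enqueue [6]
  #9 pop 1: in=[-2,3] → [-1,3] (no change)
  #10 pop 2: in=[-1,3] → [-1,3] (was [0,3]); enqueue [4]
  #11 pop 6: in=[-1,3] → [-3,2] (was [0,2]); enqueue [2,5]
  #12 pop 4: in=[-2,3] → [0,3] (no change)
  #13 pop 2: in=[-3,3] → [-3,3] (was [-1,3]); enqueue [4]
  #14 pop 5: in=[-3,3] → [-3,3] (was [-2,3]); enqueue []
  #15 pop 4: in=[-3,3] → [-1,3] (was [0,3]); enqueue [2,5]
  #16 pop 2: in=[-3,3] → [-3,3] (no change)
  #17 pop 5: in=[-3,3] → [-3,3] (no change)

Fixpoint:
  val[0] = [1,3]
  val[1] = [-1,3]
  val[2] = [-3,3]
  val[3] = [-2,3]
  val[4] = [-1,3]
  val[5] = [-3,3]
  val[6] = [-3,2]
  val[7] = [-1,3]

[-3,3]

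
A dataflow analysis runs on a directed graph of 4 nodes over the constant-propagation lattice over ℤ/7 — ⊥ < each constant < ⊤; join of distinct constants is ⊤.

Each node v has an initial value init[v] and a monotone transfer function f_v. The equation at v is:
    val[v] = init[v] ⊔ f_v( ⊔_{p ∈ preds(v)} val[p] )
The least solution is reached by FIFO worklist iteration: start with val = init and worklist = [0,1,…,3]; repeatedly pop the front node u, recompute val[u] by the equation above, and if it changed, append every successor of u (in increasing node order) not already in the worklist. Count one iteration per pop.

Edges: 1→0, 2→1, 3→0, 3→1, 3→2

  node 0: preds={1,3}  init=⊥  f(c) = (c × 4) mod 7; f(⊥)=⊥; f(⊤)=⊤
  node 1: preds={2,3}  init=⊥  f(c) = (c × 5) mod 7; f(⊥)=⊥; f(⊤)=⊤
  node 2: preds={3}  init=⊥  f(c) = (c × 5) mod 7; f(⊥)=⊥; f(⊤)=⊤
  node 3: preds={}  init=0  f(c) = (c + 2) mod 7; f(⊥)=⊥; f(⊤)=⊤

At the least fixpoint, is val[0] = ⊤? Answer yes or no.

no

Worklist (6 pops):
  #1 pop 0: in=0 → 0 (was ⊥); enqueue []
  #2 pop 1: in=0 → 0 (was ⊥); enqueue [0]
  #3 pop 2: in=0 → 0 (was ⊥); enqueue [1]
  #4 pop 3: in=⊥ → 0 (no change)
  #5 pop 0: in=0 → 0 (no change)
  #6 pop 1: in=0 → 0 (no change)

Fixpoint:
  val[0] = 0
  val[1] = 0
  val[2] = 0
  val[3] = 0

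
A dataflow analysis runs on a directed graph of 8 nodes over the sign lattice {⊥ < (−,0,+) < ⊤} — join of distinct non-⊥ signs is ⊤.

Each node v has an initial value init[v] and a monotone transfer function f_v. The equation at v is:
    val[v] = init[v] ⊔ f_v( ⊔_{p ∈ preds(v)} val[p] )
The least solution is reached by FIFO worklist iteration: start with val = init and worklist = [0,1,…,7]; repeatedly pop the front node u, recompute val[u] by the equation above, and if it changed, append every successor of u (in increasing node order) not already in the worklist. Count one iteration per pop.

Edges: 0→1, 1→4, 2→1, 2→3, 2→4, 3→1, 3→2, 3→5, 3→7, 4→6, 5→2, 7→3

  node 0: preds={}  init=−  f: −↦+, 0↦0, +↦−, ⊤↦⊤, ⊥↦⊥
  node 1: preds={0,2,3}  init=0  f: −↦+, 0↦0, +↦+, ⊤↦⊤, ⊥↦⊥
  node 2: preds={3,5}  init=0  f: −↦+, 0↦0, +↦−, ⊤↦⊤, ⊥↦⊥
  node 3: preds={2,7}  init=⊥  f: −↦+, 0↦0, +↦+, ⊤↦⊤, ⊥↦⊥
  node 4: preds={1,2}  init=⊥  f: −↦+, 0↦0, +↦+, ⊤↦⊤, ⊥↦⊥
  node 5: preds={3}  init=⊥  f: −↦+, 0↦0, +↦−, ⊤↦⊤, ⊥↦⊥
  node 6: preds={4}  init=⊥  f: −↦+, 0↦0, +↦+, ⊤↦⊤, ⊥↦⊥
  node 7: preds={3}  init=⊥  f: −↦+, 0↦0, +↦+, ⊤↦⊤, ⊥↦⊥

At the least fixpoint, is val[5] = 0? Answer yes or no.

Trace (11 dequeues):
  [1] u=0 | in ⊥ | out − | ==
  [2] u=1 | in ⊤ | out ⊤ | prev 0 | push {}
  [3] u=2 | in ⊥ | out 0 | ==
  [4] u=3 | in 0 | out 0 | prev ⊥ | push {1,2}
  [5] u=4 | in ⊤ | out ⊤ | prev ⊥ | push {}
  [6] u=5 | in 0 | out 0 | prev ⊥ | push {}
  [7] u=6 | in ⊤ | out ⊤ | prev ⊥ | push {}
  [8] u=7 | in 0 | out 0 | prev ⊥ | push {3}
  [9] u=1 | in ⊤ | out ⊤ | ==
  [10] u=2 | in 0 | out 0 | ==
  [11] u=3 | in 0 | out 0 | ==

Converged values:
  [0] −
  [1] ⊤
  [2] 0
  [3] 0
  [4] ⊤
  [5] 0
  [6] ⊤
  [7] 0

yes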